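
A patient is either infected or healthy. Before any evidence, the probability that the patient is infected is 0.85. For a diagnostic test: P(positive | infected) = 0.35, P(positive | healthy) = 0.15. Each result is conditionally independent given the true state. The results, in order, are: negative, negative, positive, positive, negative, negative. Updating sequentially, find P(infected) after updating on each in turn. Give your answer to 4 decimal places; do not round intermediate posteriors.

After 'negative': P(infected) = 0.65·0.8500 / (0.65·0.8500 + 0.85·0.1500) ≈ 0.8125
After 'negative': P(infected) = 0.65·0.8125 / (0.65·0.8125 + 0.85·0.1875) ≈ 0.7682
After 'positive': P(infected) = 0.35·0.7682 / (0.35·0.7682 + 0.15·0.2318) ≈ 0.8855
After 'positive': P(infected) = 0.35·0.8855 / (0.35·0.8855 + 0.15·0.1145) ≈ 0.9475
After 'negative': P(infected) = 0.65·0.9475 / (0.65·0.9475 + 0.85·0.0525) ≈ 0.9324
After 'negative': P(infected) = 0.65·0.9324 / (0.65·0.9324 + 0.85·0.0676) ≈ 0.9134

0.9134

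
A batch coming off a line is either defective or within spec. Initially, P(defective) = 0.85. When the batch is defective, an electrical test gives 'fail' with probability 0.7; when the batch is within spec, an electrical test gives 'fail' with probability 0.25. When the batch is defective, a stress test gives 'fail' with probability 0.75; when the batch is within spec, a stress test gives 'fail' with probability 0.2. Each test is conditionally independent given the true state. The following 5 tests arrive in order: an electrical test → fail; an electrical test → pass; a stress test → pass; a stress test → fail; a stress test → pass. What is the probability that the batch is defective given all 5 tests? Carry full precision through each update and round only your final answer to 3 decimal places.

Apply Bayes' rule sequentially, carrying P(defective) forward.
After an electrical test='fail': P(defective) = 0.7·0.8500 / (0.7·0.8500 + 0.25·0.1500) ≈ 0.9407
After an electrical test='pass': P(defective) = 0.3·0.9407 / (0.3·0.9407 + 0.75·0.0593) ≈ 0.8639
After a stress test='pass': P(defective) = 0.25·0.8639 / (0.25·0.8639 + 0.8·0.1361) ≈ 0.6648
After a stress test='fail': P(defective) = 0.75·0.6648 / (0.75·0.6648 + 0.2·0.3352) ≈ 0.8815
After a stress test='pass': P(defective) = 0.25·0.8815 / (0.25·0.8815 + 0.8·0.1185) ≈ 0.6992

0.699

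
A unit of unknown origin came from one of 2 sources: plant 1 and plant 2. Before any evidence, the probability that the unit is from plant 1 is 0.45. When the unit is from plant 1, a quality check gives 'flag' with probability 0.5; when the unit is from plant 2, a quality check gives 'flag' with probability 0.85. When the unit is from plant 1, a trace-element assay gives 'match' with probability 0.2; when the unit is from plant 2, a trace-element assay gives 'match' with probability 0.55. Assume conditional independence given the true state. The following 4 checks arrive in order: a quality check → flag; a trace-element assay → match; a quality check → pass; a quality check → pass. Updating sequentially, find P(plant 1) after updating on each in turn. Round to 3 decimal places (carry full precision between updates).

Each posterior becomes the prior for the next update.
After a quality check='flag': P(plant 1) = 0.5·0.4500 / (0.5·0.4500 + 0.85·0.5500) ≈ 0.3249
After a trace-element assay='match': P(plant 1) = 0.2·0.3249 / (0.2·0.3249 + 0.55·0.6751) ≈ 0.1489
After a quality check='pass': P(plant 1) = 0.5·0.1489 / (0.5·0.1489 + 0.15·0.8511) ≈ 0.3684
After a quality check='pass': P(plant 1) = 0.5·0.3684 / (0.5·0.3684 + 0.15·0.6316) ≈ 0.6604

0.660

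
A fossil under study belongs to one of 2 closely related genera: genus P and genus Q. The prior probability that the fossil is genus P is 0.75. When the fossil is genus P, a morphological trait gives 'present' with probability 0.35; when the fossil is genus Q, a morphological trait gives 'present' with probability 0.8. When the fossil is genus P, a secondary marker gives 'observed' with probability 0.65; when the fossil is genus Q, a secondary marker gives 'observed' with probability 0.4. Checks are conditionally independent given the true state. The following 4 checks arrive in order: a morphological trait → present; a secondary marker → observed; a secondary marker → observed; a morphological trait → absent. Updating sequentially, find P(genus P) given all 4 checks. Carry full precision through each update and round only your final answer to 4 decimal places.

0.9185

After a morphological trait='present': P(genus P) = 0.35·0.7500 / (0.35·0.7500 + 0.8·0.2500) ≈ 0.5676
After a secondary marker='observed': P(genus P) = 0.65·0.5676 / (0.65·0.5676 + 0.4·0.4324) ≈ 0.6808
After a secondary marker='observed': P(genus P) = 0.65·0.6808 / (0.65·0.6808 + 0.4·0.3192) ≈ 0.7761
After a morphological trait='absent': P(genus P) = 0.65·0.7761 / (0.65·0.7761 + 0.2·0.2239) ≈ 0.9185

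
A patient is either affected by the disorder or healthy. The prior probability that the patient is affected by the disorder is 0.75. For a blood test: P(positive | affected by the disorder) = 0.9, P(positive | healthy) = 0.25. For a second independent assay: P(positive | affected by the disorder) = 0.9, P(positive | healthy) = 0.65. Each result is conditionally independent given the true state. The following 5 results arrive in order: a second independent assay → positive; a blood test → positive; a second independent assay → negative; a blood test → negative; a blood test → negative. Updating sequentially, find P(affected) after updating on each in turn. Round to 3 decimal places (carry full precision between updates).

Each posterior becomes the prior for the next update.
After a second independent assay='positive': P(affected) = 0.9·0.7500 / (0.9·0.7500 + 0.65·0.2500) ≈ 0.8060
After a blood test='positive': P(affected) = 0.9·0.8060 / (0.9·0.8060 + 0.25·0.1940) ≈ 0.9373
After a second independent assay='negative': P(affected) = 0.1·0.9373 / (0.1·0.9373 + 0.35·0.0627) ≈ 0.8103
After a blood test='negative': P(affected) = 0.1·0.8103 / (0.1·0.8103 + 0.75·0.1897) ≈ 0.3629
After a blood test='negative': P(affected) = 0.1·0.3629 / (0.1·0.3629 + 0.75·0.6371) ≈ 0.0706

0.071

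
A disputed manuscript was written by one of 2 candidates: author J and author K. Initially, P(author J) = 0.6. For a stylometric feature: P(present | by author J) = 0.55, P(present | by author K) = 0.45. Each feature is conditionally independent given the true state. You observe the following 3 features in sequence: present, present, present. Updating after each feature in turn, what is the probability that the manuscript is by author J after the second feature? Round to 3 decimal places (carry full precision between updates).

0.691

After 'present': P(author J) = 0.55·0.6000 / (0.55·0.6000 + 0.45·0.4000) ≈ 0.6471
After 'present': P(author J) = 0.55·0.6471 / (0.55·0.6471 + 0.45·0.3529) ≈ 0.6914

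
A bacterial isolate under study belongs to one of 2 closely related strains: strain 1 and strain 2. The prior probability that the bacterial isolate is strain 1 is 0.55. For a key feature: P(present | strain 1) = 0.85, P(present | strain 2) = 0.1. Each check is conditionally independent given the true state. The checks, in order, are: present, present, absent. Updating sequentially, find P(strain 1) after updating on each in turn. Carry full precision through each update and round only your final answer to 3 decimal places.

0.936

After 'present': P(strain 1) = 0.85·0.5500 / (0.85·0.5500 + 0.1·0.4500) ≈ 0.9122
After 'present': P(strain 1) = 0.85·0.9122 / (0.85·0.9122 + 0.1·0.0878) ≈ 0.9888
After 'absent': P(strain 1) = 0.15·0.9888 / (0.15·0.9888 + 0.9·0.0112) ≈ 0.9364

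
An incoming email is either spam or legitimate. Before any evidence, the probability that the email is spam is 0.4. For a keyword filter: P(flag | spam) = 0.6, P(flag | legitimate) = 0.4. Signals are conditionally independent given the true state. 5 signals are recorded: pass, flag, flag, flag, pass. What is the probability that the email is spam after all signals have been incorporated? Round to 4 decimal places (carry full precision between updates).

After 'pass': P(spam) = 0.4·0.4000 / (0.4·0.4000 + 0.6·0.6000) ≈ 0.3077
After 'flag': P(spam) = 0.6·0.3077 / (0.6·0.3077 + 0.4·0.6923) ≈ 0.4000
After 'flag': P(spam) = 0.6·0.4000 / (0.6·0.4000 + 0.4·0.6000) ≈ 0.5000
After 'flag': P(spam) = 0.6·0.5000 / (0.6·0.5000 + 0.4·0.5000) ≈ 0.6000
After 'pass': P(spam) = 0.4·0.6000 / (0.4·0.6000 + 0.6·0.4000) ≈ 0.5000

0.5000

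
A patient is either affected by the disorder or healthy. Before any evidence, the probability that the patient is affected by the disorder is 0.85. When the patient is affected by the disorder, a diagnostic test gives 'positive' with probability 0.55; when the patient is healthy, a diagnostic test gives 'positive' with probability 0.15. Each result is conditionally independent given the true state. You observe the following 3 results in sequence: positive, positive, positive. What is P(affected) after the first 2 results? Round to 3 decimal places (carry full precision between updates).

Each posterior becomes the prior for the next update.
After 'positive': P(affected) = 0.55·0.8500 / (0.55·0.8500 + 0.15·0.1500) ≈ 0.9541
After 'positive': P(affected) = 0.55·0.9541 / (0.55·0.9541 + 0.15·0.0459) ≈ 0.9870

0.987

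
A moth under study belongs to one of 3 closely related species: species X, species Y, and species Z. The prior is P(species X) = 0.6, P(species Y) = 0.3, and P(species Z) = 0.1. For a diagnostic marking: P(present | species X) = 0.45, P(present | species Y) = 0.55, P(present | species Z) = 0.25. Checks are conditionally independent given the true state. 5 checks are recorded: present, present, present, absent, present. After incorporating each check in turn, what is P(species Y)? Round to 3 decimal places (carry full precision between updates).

0.472

Each posterior becomes the prior for the next update.
After 'present': normaliser = 0.45·0.6000 + 0.55·0.3000 + 0.25·0.1000; P(species X) ≈ 0.5870, P(species Y) ≈ 0.3587, P(species Z) ≈ 0.0543
After 'present': normaliser = 0.45·0.5870 + 0.55·0.3587 + 0.25·0.0543; P(species X) ≈ 0.5561, P(species Y) ≈ 0.4153, P(species Z) ≈ 0.0286
After 'present': normaliser = 0.45·0.5561 + 0.55·0.4153 + 0.25·0.0286; P(species X) ≈ 0.5151, P(species Y) ≈ 0.4702, P(species Z) ≈ 0.0147
After 'absent': normaliser = 0.55·0.5151 + 0.45·0.4702 + 0.75·0.0147; P(species X) ≈ 0.5599, P(species Y) ≈ 0.4182, P(species Z) ≈ 0.0218
After 'present': normaliser = 0.45·0.5599 + 0.55·0.4182 + 0.25·0.0218; P(species X) ≈ 0.5169, P(species Y) ≈ 0.4719, P(species Z) ≈ 0.0112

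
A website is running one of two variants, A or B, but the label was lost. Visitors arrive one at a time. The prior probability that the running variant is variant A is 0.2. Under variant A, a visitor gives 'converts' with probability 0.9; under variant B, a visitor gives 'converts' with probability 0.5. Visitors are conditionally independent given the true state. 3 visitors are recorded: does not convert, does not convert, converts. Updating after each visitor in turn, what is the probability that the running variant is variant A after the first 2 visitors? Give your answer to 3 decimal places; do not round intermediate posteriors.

0.010

After 'does not convert': P(A) = 0.1·0.2000 / (0.1·0.2000 + 0.5·0.8000) ≈ 0.0476
After 'does not convert': P(A) = 0.1·0.0476 / (0.1·0.0476 + 0.5·0.9524) ≈ 0.0099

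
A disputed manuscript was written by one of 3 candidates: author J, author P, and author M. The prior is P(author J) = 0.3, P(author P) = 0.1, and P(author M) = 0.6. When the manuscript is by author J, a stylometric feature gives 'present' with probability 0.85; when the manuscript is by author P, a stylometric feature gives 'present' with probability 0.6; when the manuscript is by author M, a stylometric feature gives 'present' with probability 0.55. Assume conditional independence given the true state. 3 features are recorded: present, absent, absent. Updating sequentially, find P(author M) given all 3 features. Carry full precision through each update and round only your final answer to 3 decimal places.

After 'present': normaliser = 0.85·0.3000 + 0.6·0.1000 + 0.55·0.6000; P(author J) ≈ 0.3953, P(author P) ≈ 0.0930, P(author M) ≈ 0.5116
After 'absent': normaliser = 0.15·0.3953 + 0.4·0.0930 + 0.45·0.5116; P(author J) ≈ 0.1815, P(author P) ≈ 0.1139, P(author M) ≈ 0.7046
After 'absent': normaliser = 0.15·0.1815 + 0.4·0.1139 + 0.45·0.7046; P(author J) ≈ 0.0698, P(author P) ≈ 0.1168, P(author M) ≈ 0.8133

0.813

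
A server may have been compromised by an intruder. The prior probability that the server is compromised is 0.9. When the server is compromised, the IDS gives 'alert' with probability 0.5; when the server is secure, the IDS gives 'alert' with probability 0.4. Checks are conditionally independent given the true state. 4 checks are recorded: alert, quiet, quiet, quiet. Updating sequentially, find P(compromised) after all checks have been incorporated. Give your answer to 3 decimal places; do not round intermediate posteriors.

Each posterior becomes the prior for the next update.
After 'alert': P(compromised) = 0.5·0.9000 / (0.5·0.9000 + 0.4·0.1000) ≈ 0.9184
After 'quiet': P(compromised) = 0.5·0.9184 / (0.5·0.9184 + 0.6·0.0816) ≈ 0.9036
After 'quiet': P(compromised) = 0.5·0.9036 / (0.5·0.9036 + 0.6·0.0964) ≈ 0.8865
After 'quiet': P(compromised) = 0.5·0.8865 / (0.5·0.8865 + 0.6·0.1135) ≈ 0.8669

0.867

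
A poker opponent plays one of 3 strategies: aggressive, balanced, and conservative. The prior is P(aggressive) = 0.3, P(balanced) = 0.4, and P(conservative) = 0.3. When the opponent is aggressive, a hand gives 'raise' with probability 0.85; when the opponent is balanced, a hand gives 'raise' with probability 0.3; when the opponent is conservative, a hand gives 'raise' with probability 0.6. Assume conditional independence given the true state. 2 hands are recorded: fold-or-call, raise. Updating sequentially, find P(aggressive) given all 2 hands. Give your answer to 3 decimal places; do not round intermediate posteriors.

0.197

After 'fold-or-call': normaliser = 0.15·0.3000 + 0.7·0.4000 + 0.4·0.3000; P(aggressive) ≈ 0.1011, P(balanced) ≈ 0.6292, P(conservative) ≈ 0.2697
After 'raise': normaliser = 0.85·0.1011 + 0.3·0.6292 + 0.6·0.2697; P(aggressive) ≈ 0.1969, P(balanced) ≈ 0.4324, P(conservative) ≈ 0.3707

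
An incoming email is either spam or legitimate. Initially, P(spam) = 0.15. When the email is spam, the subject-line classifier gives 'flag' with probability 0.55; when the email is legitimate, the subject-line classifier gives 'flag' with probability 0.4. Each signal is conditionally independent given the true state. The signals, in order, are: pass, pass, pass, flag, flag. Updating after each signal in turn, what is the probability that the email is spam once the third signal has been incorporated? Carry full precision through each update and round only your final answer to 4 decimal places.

0.0693

After 'pass': P(spam) = 0.45·0.1500 / (0.45·0.1500 + 0.6·0.8500) ≈ 0.1169
After 'pass': P(spam) = 0.45·0.1169 / (0.45·0.1169 + 0.6·0.8831) ≈ 0.0903
After 'pass': P(spam) = 0.45·0.0903 / (0.45·0.0903 + 0.6·0.9097) ≈ 0.0693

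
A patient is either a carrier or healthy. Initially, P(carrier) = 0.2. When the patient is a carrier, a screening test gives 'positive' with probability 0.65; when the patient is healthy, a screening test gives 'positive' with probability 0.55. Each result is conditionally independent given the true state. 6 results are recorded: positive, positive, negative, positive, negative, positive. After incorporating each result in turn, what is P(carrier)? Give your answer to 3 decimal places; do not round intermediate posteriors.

Apply Bayes' rule sequentially, carrying P(carrier) forward.
After 'positive': P(carrier) = 0.65·0.2000 / (0.65·0.2000 + 0.55·0.8000) ≈ 0.2281
After 'positive': P(carrier) = 0.65·0.2281 / (0.65·0.2281 + 0.55·0.7719) ≈ 0.2588
After 'negative': P(carrier) = 0.35·0.2588 / (0.35·0.2588 + 0.45·0.7412) ≈ 0.2136
After 'positive': P(carrier) = 0.65·0.2136 / (0.65·0.2136 + 0.55·0.7864) ≈ 0.2430
After 'negative': P(carrier) = 0.35·0.2430 / (0.35·0.2430 + 0.45·0.7570) ≈ 0.1998
After 'positive': P(carrier) = 0.65·0.1998 / (0.65·0.1998 + 0.55·0.8002) ≈ 0.2278

0.228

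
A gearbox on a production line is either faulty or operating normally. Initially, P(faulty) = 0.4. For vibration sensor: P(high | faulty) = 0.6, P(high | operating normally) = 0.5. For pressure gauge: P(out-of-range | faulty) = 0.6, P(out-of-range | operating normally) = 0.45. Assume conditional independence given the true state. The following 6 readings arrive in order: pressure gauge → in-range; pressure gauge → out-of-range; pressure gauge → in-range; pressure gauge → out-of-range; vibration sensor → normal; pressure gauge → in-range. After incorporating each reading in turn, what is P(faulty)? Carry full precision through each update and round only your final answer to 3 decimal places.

0.267

Apply Bayes' rule sequentially, carrying P(faulty) forward.
After pressure gauge='in-range': P(faulty) = 0.4·0.4000 / (0.4·0.4000 + 0.55·0.6000) ≈ 0.3265
After pressure gauge='out-of-range': P(faulty) = 0.6·0.3265 / (0.6·0.3265 + 0.45·0.6735) ≈ 0.3926
After pressure gauge='in-range': P(faulty) = 0.4·0.3926 / (0.4·0.3926 + 0.55·0.6074) ≈ 0.3198
After pressure gauge='out-of-range': P(faulty) = 0.6·0.3198 / (0.6·0.3198 + 0.45·0.6802) ≈ 0.3853
After vibration sensor='normal': P(faulty) = 0.4·0.3853 / (0.4·0.3853 + 0.5·0.6147) ≈ 0.3340
After pressure gauge='in-range': P(faulty) = 0.4·0.3340 / (0.4·0.3340 + 0.55·0.6660) ≈ 0.2673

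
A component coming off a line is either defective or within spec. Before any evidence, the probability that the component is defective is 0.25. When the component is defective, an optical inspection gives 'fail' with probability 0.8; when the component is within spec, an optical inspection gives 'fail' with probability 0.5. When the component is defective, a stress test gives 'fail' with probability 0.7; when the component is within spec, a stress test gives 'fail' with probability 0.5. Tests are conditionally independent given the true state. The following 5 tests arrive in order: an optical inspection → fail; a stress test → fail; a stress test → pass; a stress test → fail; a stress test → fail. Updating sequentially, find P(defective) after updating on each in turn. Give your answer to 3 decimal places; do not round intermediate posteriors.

After an optical inspection='fail': P(defective) = 0.8·0.2500 / (0.8·0.2500 + 0.5·0.7500) ≈ 0.3478
After a stress test='fail': P(defective) = 0.7·0.3478 / (0.7·0.3478 + 0.5·0.6522) ≈ 0.4275
After a stress test='pass': P(defective) = 0.3·0.4275 / (0.3·0.4275 + 0.5·0.5725) ≈ 0.3094
After a stress test='fail': P(defective) = 0.7·0.3094 / (0.7·0.3094 + 0.5·0.6906) ≈ 0.3854
After a stress test='fail': P(defective) = 0.7·0.3854 / (0.7·0.3854 + 0.5·0.6146) ≈ 0.4675

0.468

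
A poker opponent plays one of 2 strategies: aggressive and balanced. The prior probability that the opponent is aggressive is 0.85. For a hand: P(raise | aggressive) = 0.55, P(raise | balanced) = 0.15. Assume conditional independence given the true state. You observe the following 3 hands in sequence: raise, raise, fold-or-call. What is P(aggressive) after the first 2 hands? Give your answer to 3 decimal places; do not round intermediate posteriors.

After 'raise': P(aggressive) = 0.55·0.8500 / (0.55·0.8500 + 0.15·0.1500) ≈ 0.9541
After 'raise': P(aggressive) = 0.55·0.9541 / (0.55·0.9541 + 0.15·0.0459) ≈ 0.9870

0.987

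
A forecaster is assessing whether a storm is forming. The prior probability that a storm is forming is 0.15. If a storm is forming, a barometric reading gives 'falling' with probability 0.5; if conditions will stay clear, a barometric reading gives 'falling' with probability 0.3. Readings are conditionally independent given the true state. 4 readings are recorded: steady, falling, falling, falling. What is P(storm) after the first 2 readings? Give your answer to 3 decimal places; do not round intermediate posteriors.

After 'steady': P(storm) = 0.5·0.1500 / (0.5·0.1500 + 0.7·0.8500) ≈ 0.1119
After 'falling': P(storm) = 0.5·0.1119 / (0.5·0.1119 + 0.3·0.8881) ≈ 0.1736

0.174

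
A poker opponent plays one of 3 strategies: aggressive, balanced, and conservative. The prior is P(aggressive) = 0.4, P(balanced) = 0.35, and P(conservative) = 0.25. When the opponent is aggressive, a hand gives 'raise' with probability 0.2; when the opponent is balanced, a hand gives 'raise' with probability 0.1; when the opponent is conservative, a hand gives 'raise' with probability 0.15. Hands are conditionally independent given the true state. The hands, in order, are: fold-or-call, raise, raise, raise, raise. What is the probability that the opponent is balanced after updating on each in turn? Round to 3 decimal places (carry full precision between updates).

Apply Bayes' rule sequentially, carrying P(balanced) forward.
After 'fold-or-call': normaliser = 0.8·0.4000 + 0.9·0.3500 + 0.85·0.2500; P(aggressive) ≈ 0.3776, P(balanced) ≈ 0.3717, P(conservative) ≈ 0.2507
After 'raise': normaliser = 0.2·0.3776 + 0.1·0.3717 + 0.15·0.2507; P(aggressive) ≈ 0.5025, P(balanced) ≈ 0.2473, P(conservative) ≈ 0.2502
After 'raise': normaliser = 0.2·0.5025 + 0.1·0.2473 + 0.15·0.2502; P(aggressive) ≈ 0.6174, P(balanced) ≈ 0.1519, P(conservative) ≈ 0.2306
After 'raise': normaliser = 0.2·0.6174 + 0.1·0.1519 + 0.15·0.2306; P(aggressive) ≈ 0.7127, P(balanced) ≈ 0.0877, P(conservative) ≈ 0.1997
After 'raise': normaliser = 0.2·0.7127 + 0.1·0.0877 + 0.15·0.1997; P(aggressive) ≈ 0.7864, P(balanced) ≈ 0.0484, P(conservative) ≈ 0.1652

0.048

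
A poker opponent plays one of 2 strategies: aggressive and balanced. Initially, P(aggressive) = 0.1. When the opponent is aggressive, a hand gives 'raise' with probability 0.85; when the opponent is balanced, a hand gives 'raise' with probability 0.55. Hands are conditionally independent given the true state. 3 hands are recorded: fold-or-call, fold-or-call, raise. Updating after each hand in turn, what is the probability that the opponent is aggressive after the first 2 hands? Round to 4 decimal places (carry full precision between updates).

0.0122

After 'fold-or-call': P(aggressive) = 0.15·0.1000 / (0.15·0.1000 + 0.45·0.9000) ≈ 0.0357
After 'fold-or-call': P(aggressive) = 0.15·0.0357 / (0.15·0.0357 + 0.45·0.9643) ≈ 0.0122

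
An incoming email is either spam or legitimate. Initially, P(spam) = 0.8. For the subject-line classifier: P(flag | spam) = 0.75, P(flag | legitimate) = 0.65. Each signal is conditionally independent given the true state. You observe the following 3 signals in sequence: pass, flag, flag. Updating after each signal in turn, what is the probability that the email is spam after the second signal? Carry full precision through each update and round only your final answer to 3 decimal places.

0.767

After 'pass': P(spam) = 0.25·0.8000 / (0.25·0.8000 + 0.35·0.2000) ≈ 0.7407
After 'flag': P(spam) = 0.75·0.7407 / (0.75·0.7407 + 0.65·0.2593) ≈ 0.7673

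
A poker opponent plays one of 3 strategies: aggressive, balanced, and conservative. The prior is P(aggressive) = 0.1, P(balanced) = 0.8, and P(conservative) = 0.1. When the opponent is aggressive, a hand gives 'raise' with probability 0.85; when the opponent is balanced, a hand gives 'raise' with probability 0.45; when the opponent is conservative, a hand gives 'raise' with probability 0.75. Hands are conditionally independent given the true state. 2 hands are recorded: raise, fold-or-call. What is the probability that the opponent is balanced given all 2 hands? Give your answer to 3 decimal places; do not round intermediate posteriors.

After 'raise': normaliser = 0.85·0.1000 + 0.45·0.8000 + 0.75·0.1000; P(aggressive) ≈ 0.1635, P(balanced) ≈ 0.6923, P(conservative) ≈ 0.1442
After 'fold-or-call': normaliser = 0.15·0.1635 + 0.55·0.6923 + 0.25·0.1442; P(aggressive) ≈ 0.0556, P(balanced) ≈ 0.8627, P(conservative) ≈ 0.0817

0.863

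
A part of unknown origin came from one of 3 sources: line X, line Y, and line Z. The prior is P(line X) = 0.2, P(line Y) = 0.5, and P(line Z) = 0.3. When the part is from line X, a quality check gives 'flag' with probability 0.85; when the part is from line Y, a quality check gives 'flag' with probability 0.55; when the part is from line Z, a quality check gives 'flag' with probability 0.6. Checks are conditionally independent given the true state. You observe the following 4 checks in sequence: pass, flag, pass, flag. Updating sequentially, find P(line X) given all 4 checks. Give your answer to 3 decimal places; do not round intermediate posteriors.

Each posterior becomes the prior for the next update.
After 'pass': normaliser = 0.15·0.2000 + 0.45·0.5000 + 0.4·0.3000; P(line X) ≈ 0.0800, P(line Y) ≈ 0.6000, P(line Z) ≈ 0.3200
After 'flag': normaliser = 0.85·0.0800 + 0.55·0.6000 + 0.6·0.3200; P(line X) ≈ 0.1153, P(line Y) ≈ 0.5593, P(line Z) ≈ 0.3254
After 'pass': normaliser = 0.15·0.1153 + 0.45·0.5593 + 0.4·0.3254; P(line X) ≈ 0.0433, P(line Y) ≈ 0.6306, P(line Z) ≈ 0.3261
After 'flag': normaliser = 0.85·0.0433 + 0.55·0.6306 + 0.6·0.3261; P(line X) ≈ 0.0636, P(line Y) ≈ 0.5987, P(line Z) ≈ 0.3378

0.064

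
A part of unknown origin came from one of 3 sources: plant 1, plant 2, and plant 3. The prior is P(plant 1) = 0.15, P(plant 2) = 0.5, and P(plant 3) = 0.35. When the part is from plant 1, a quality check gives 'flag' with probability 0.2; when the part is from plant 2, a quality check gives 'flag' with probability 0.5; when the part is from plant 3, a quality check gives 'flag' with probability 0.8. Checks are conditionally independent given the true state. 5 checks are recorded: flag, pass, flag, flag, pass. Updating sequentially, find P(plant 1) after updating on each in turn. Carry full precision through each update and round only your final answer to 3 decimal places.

After 'flag': normaliser = 0.2·0.1500 + 0.5·0.5000 + 0.8·0.3500; P(plant 1) ≈ 0.0536, P(plant 2) ≈ 0.4464, P(plant 3) ≈ 0.5000
After 'pass': normaliser = 0.8·0.0536 + 0.5·0.4464 + 0.2·0.5000; P(plant 1) ≈ 0.1171, P(plant 2) ≈ 0.6098, P(plant 3) ≈ 0.2732
After 'flag': normaliser = 0.2·0.1171 + 0.5·0.6098 + 0.8·0.2732; P(plant 1) ≈ 0.0428, P(plant 2) ≈ 0.5575, P(plant 3) ≈ 0.3996
After 'flag': normaliser = 0.2·0.0428 + 0.5·0.5575 + 0.8·0.3996; P(plant 1) ≈ 0.0141, P(plant 2) ≈ 0.4592, P(plant 3) ≈ 0.5267
After 'pass': normaliser = 0.8·0.0141 + 0.5·0.4592 + 0.2·0.5267; P(plant 1) ≈ 0.0326, P(plant 2) ≈ 0.6632, P(plant 3) ≈ 0.3042

0.033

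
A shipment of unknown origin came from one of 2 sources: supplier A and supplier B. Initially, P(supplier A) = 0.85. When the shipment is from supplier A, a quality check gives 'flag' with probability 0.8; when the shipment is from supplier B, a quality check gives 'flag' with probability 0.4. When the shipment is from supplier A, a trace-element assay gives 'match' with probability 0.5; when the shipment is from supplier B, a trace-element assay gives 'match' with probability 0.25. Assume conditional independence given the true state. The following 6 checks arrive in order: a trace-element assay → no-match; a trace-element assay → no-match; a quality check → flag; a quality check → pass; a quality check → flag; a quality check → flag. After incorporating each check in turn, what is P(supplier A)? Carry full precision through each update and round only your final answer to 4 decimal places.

After a trace-element assay='no-match': P(supplier A) = 0.5·0.8500 / (0.5·0.8500 + 0.75·0.1500) ≈ 0.7907
After a trace-element assay='no-match': P(supplier A) = 0.5·0.7907 / (0.5·0.7907 + 0.75·0.2093) ≈ 0.7158
After a quality check='flag': P(supplier A) = 0.8·0.7158 / (0.8·0.7158 + 0.4·0.2842) ≈ 0.8344
After a quality check='pass': P(supplier A) = 0.2·0.8344 / (0.2·0.8344 + 0.6·0.1656) ≈ 0.6267
After a quality check='flag': P(supplier A) = 0.8·0.6267 / (0.8·0.6267 + 0.4·0.3733) ≈ 0.7705
After a quality check='flag': P(supplier A) = 0.8·0.7705 / (0.8·0.7705 + 0.4·0.2295) ≈ 0.8704

0.8704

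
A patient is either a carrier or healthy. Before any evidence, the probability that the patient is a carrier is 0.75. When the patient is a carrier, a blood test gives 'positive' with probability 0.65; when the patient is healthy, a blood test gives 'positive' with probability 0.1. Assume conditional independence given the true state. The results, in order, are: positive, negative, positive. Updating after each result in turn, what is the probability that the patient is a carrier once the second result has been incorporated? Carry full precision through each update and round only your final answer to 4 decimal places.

After 'positive': P(carrier) = 0.65·0.7500 / (0.65·0.7500 + 0.1·0.2500) ≈ 0.9512
After 'negative': P(carrier) = 0.35·0.9512 / (0.35·0.9512 + 0.9·0.0488) ≈ 0.8835

0.8835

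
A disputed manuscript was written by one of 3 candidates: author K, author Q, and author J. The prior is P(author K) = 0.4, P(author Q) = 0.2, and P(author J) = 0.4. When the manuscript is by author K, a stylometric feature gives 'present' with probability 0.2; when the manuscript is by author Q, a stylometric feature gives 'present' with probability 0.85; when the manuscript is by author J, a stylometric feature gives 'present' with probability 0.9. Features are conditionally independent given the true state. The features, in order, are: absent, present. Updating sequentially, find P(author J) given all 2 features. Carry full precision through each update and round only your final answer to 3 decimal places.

After 'absent': normaliser = 0.8·0.4000 + 0.15·0.2000 + 0.1·0.4000; P(author K) ≈ 0.8205, P(author Q) ≈ 0.0769, P(author J) ≈ 0.1026
After 'present': normaliser = 0.2·0.8205 + 0.85·0.0769 + 0.9·0.1026; P(author K) ≈ 0.5100, P(author Q) ≈ 0.2032, P(author J) ≈ 0.2869

0.287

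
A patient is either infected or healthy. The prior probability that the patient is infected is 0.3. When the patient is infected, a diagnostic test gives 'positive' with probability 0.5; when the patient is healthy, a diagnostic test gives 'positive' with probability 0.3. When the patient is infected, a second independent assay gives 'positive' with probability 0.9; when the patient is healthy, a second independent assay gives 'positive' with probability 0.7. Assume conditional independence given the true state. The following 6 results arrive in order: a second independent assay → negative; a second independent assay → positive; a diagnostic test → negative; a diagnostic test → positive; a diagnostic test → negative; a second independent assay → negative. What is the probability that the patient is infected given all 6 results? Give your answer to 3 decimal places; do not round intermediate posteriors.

0.049

After a second independent assay='negative': P(infected) = 0.1·0.3000 / (0.1·0.3000 + 0.3·0.7000) ≈ 0.1250
After a second independent assay='positive': P(infected) = 0.9·0.1250 / (0.9·0.1250 + 0.7·0.8750) ≈ 0.1552
After a diagnostic test='negative': P(infected) = 0.5·0.1552 / (0.5·0.1552 + 0.7·0.8448) ≈ 0.1160
After a diagnostic test='positive': P(infected) = 0.5·0.1160 / (0.5·0.1160 + 0.3·0.8840) ≈ 0.1794
After a diagnostic test='negative': P(infected) = 0.5·0.1794 / (0.5·0.1794 + 0.7·0.8206) ≈ 0.1351
After a second independent assay='negative': P(infected) = 0.1·0.1351 / (0.1·0.1351 + 0.3·0.8649) ≈ 0.0495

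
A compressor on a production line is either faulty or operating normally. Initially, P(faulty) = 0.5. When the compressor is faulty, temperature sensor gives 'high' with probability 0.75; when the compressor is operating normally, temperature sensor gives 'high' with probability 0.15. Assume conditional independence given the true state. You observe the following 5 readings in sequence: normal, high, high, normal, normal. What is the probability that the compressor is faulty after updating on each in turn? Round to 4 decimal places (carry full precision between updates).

After 'normal': P(faulty) = 0.25·0.5000 / (0.25·0.5000 + 0.85·0.5000) ≈ 0.2273
After 'high': P(faulty) = 0.75·0.2273 / (0.75·0.2273 + 0.15·0.7727) ≈ 0.5952
After 'high': P(faulty) = 0.75·0.5952 / (0.75·0.5952 + 0.15·0.4048) ≈ 0.8803
After 'normal': P(faulty) = 0.25·0.8803 / (0.25·0.8803 + 0.85·0.1197) ≈ 0.6838
After 'normal': P(faulty) = 0.25·0.6838 / (0.25·0.6838 + 0.85·0.3162) ≈ 0.3888

0.3888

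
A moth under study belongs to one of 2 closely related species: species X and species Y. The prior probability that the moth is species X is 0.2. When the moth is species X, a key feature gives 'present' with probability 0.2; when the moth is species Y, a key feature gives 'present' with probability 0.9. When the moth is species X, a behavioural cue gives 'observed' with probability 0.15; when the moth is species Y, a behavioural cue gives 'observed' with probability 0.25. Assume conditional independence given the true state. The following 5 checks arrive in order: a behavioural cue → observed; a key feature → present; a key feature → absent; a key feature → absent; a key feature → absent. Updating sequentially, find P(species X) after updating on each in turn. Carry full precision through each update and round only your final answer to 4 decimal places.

After a behavioural cue='observed': P(species X) = 0.15·0.2000 / (0.15·0.2000 + 0.25·0.8000) ≈ 0.1304
After a key feature='present': P(species X) = 0.2·0.1304 / (0.2·0.1304 + 0.9·0.8696) ≈ 0.0323
After a key feature='absent': P(species X) = 0.8·0.0323 / (0.8·0.0323 + 0.1·0.9677) ≈ 0.2105
After a key feature='absent': P(species X) = 0.8·0.2105 / (0.8·0.2105 + 0.1·0.7895) ≈ 0.6809
After a key feature='absent': P(species X) = 0.8·0.6809 / (0.8·0.6809 + 0.1·0.3191) ≈ 0.9446

0.9446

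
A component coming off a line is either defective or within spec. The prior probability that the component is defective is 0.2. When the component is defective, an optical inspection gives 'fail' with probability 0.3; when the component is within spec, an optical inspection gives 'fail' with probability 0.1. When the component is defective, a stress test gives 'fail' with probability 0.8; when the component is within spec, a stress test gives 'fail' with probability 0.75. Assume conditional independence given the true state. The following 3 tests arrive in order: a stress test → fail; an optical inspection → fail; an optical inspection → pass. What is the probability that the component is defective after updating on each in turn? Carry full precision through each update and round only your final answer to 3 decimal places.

Each posterior becomes the prior for the next update.
After a stress test='fail': P(defective) = 0.8·0.2000 / (0.8·0.2000 + 0.75·0.8000) ≈ 0.2105
After an optical inspection='fail': P(defective) = 0.3·0.2105 / (0.3·0.2105 + 0.1·0.7895) ≈ 0.4444
After an optical inspection='pass': P(defective) = 0.7·0.4444 / (0.7·0.4444 + 0.9·0.5556) ≈ 0.3836

0.384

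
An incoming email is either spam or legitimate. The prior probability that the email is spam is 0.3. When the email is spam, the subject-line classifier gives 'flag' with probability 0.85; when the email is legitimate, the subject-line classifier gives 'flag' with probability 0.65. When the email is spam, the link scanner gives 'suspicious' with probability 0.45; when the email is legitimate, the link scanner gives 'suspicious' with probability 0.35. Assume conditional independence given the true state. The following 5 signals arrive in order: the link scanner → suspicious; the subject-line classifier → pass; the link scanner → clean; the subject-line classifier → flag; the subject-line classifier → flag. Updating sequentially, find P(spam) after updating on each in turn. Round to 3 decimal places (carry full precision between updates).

After the link scanner='suspicious': P(spam) = 0.45·0.3000 / (0.45·0.3000 + 0.35·0.7000) ≈ 0.3553
After the subject-line classifier='pass': P(spam) = 0.15·0.3553 / (0.15·0.3553 + 0.35·0.6447) ≈ 0.1910
After the link scanner='clean': P(spam) = 0.55·0.1910 / (0.55·0.1910 + 0.65·0.8090) ≈ 0.1665
After the subject-line classifier='flag': P(spam) = 0.85·0.1665 / (0.85·0.1665 + 0.65·0.8335) ≈ 0.2072
After the subject-line classifier='flag': P(spam) = 0.85·0.2072 / (0.85·0.2072 + 0.65·0.7928) ≈ 0.2547

0.255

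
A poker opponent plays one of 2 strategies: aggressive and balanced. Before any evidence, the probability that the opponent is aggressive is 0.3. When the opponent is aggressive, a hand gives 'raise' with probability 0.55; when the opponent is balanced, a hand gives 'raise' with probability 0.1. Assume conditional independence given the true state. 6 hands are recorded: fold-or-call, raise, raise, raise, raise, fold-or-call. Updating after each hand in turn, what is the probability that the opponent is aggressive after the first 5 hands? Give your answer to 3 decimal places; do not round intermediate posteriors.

0.995

Apply Bayes' rule sequentially, carrying P(aggressive) forward.
After 'fold-or-call': P(aggressive) = 0.45·0.3000 / (0.45·0.3000 + 0.9·0.7000) ≈ 0.1765
After 'raise': P(aggressive) = 0.55·0.1765 / (0.55·0.1765 + 0.1·0.8235) ≈ 0.5410
After 'raise': P(aggressive) = 0.55·0.5410 / (0.55·0.5410 + 0.1·0.4590) ≈ 0.8663
After 'raise': P(aggressive) = 0.55·0.8663 / (0.55·0.8663 + 0.1·0.1337) ≈ 0.9727
After 'raise': P(aggressive) = 0.55·0.9727 / (0.55·0.9727 + 0.1·0.0273) ≈ 0.9949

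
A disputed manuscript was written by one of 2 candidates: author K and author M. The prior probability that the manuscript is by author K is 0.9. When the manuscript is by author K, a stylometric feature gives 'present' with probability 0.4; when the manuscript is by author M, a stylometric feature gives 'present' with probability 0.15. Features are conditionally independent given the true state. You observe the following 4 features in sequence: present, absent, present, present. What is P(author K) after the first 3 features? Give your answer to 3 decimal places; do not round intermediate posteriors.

0.978

After 'present': P(author K) = 0.4·0.9000 / (0.4·0.9000 + 0.15·0.1000) ≈ 0.9600
After 'absent': P(author K) = 0.6·0.9600 / (0.6·0.9600 + 0.85·0.0400) ≈ 0.9443
After 'present': P(author K) = 0.4·0.9443 / (0.4·0.9443 + 0.15·0.0557) ≈ 0.9783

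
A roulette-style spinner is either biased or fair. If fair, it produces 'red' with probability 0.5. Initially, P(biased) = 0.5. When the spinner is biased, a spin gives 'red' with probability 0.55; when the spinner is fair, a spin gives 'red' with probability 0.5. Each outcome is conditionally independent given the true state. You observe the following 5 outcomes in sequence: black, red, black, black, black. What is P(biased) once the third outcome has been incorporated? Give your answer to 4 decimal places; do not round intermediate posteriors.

0.4712

After 'black': P(biased) = 0.45·0.5000 / (0.45·0.5000 + 0.5·0.5000) ≈ 0.4737
After 'red': P(biased) = 0.55·0.4737 / (0.55·0.4737 + 0.5·0.5263) ≈ 0.4975
After 'black': P(biased) = 0.45·0.4975 / (0.45·0.4975 + 0.5·0.5025) ≈ 0.4712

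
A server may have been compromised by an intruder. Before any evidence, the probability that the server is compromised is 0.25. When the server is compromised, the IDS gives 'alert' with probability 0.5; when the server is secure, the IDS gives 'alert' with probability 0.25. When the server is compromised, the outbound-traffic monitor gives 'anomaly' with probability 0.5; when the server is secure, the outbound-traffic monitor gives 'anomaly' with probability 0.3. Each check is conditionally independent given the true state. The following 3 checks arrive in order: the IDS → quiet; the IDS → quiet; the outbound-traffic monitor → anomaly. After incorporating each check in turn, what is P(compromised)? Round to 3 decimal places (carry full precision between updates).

Each posterior becomes the prior for the next update.
After the IDS='quiet': P(compromised) = 0.5·0.2500 / (0.5·0.2500 + 0.75·0.7500) ≈ 0.1818
After the IDS='quiet': P(compromised) = 0.5·0.1818 / (0.5·0.1818 + 0.75·0.8182) ≈ 0.1290
After the outbound-traffic monitor='anomaly': P(compromised) = 0.5·0.1290 / (0.5·0.1290 + 0.3·0.8710) ≈ 0.1980

0.198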